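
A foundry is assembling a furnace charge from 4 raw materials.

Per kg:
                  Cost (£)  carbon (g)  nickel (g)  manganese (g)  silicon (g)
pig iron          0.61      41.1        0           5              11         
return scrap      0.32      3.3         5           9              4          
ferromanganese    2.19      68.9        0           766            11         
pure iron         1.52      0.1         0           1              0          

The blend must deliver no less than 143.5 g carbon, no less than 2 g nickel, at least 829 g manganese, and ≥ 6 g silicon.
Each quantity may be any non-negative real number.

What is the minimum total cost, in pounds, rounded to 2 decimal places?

£3.48

Let x1 = kg of pig iron, x2 = kg of return scrap, x3 = kg of ferromanganese, x4 = kg of pure iron.
Minimise 0.61x1 + 0.32x2 + 2.19x3 + 1.52x4 subject to:
  41.1x1 + 3.3x2 + 68.9x3 + 0.1x4 ≥ 143.5   (carbon)
  5x2 ≥ 2   (nickel)
  5x1 + 9x2 + 766x3 + 1x4 ≥ 829   (manganese)
  11x1 + 4x2 + 11x3 ≥ 6   (silicon)
  x1, x2, x3, x4 ≥ 0.
The optimal basis is {pig iron, return scrap, ferromanganese}; pure iron drops out. The carbon, nickel, manganese requirements are met with equality.
Solving gives x1 = 1.671, x2 = 0.4, x3 = 1.067.
Total cost: 0.61·1.671 + 0.32·0.4 + 2.19·1.067 = 3.4840.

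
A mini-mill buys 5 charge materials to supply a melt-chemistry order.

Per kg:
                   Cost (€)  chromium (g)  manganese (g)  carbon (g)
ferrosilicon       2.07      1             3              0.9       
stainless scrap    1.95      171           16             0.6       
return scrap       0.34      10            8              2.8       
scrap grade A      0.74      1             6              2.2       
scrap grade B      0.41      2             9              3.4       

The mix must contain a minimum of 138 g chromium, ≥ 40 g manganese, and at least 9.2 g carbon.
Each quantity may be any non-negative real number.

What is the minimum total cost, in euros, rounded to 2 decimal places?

€2.44

Let x1 = kg of ferrosilicon, x2 = kg of stainless scrap, x3 = kg of return scrap, x4 = kg of scrap grade A, x5 = kg of scrap grade B.
Minimise 2.07x1 + 1.95x2 + 0.34x3 + 0.74x4 + 0.41x5 s.t.:
  1x1 + 171x2 + 10x3 + 1x4 + 2x5 ≥ 138   (chromium)
  3x1 + 16x2 + 8x3 + 6x4 + 9x5 ≥ 40   (manganese)
  0.9x1 + 0.6x2 + 2.8x3 + 2.2x4 + 3.4x5 ≥ 9.2   (carbon)
  x1, x2, x3, x4, x5 ≥ 0.
The cheapest feasible vertex uses only stainless scrap, return scrap; ferrosilicon, scrap grade A, scrap grade B are not used. Binding constraints: chromium and manganese.
Solving gives x2 = 0.5828, x3 = 3.834.
Total cost: 1.95·0.5828 + 0.34·3.834 = 2.4400.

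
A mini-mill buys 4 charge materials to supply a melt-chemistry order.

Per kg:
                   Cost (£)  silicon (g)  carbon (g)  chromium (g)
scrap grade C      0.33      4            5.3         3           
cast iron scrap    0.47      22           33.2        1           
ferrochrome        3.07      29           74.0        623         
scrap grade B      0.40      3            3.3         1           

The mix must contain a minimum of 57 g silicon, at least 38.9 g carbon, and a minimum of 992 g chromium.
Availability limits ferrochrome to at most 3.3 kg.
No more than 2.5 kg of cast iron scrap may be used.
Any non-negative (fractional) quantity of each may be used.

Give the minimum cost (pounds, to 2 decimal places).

Set it up as a linear program. Let x1 = kg of scrap grade C, x2 = kg of cast iron scrap, x3 = kg of ferrochrome, x4 = kg of scrap grade B.
Minimise 0.33x1 + 0.47x2 + 3.07x3 + 0.4x4 subject to:
  4x1 + 22x2 + 29x3 + 3x4 ≥ 57   (silicon)
  5.3x1 + 33.2x2 + 74x3 + 3.3x4 ≥ 38.9   (carbon)
  3x1 + 1x2 + 623x3 + 1x4 ≥ 992   (chromium)
  x3 ≤ 3.3
  x2 ≤ 2.5
  x1, x2, x3, x4 ≥ 0.
The cheapest feasible vertex uses only cast iron scrap, ferrochrome; scrap grade C, scrap grade B are not used. Binding constraints: silicon and chromium.
Solving gives x2 = 0.493, x3 = 1.592.
Cost = 0.47·0.493 + 3.07·1.592 = 5.1192.

£5.12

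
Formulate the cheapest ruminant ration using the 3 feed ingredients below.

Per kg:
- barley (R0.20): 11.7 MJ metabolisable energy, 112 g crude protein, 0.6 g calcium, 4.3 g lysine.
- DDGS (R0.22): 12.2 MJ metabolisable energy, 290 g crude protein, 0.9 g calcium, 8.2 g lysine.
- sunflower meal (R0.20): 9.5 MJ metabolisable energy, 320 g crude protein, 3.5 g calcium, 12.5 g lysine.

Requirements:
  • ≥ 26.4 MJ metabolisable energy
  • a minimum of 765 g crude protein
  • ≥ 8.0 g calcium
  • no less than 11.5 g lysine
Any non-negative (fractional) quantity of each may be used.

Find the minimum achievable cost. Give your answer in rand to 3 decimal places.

R0.535

Set it up as a linear program. Let x1 = kg of barley, x2 = kg of DDGS, x3 = kg of sunflower meal.
Minimise 0.2x1 + 0.22x2 + 0.2x3 s.t.:
  11.7x1 + 12.2x2 + 9.5x3 ≥ 26.4   (metabolisable energy)
  112x1 + 290x2 + 320x3 ≥ 765   (crude protein)
  0.6x1 + 0.9x2 + 3.5x3 ≥ 8   (calcium)
  4.3x1 + 8.2x2 + 12.5x3 ≥ 11.5   (lysine)
  x1, x2, x3 ≥ 0.
All 3 inputs are positive at the optimum. Binding constraints: metabolisable energy, crude protein, calcium.
Solving gives x1 = 0.4208, x2 = 0.04585, x3 = 2.202.
Total cost: 0.2·0.4208 + 0.22·0.04585 + 0.2·2.202 = 0.53465.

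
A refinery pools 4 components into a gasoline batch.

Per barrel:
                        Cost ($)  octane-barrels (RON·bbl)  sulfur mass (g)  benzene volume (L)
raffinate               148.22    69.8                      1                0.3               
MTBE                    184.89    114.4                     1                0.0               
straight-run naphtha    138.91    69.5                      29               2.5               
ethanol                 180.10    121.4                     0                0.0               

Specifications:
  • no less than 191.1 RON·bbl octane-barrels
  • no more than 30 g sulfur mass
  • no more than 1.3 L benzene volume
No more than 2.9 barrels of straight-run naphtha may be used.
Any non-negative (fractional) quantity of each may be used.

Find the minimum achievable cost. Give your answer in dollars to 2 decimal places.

Let x1 = barrels of raffinate, x2 = barrels of MTBE, x3 = barrels of straight-run naphtha, x4 = barrels of ethanol.
Minimize 148.22x1 + 184.89x2 + 138.91x3 + 180.1x4 with:
  69.8x1 + 114.4x2 + 69.5x3 + 121.4x4 ≥ 191.1   (octane-barrels)
  1x1 + 1x2 + 29x3 ≤ 30   (sulfur mass)
  0.3x1 + 2.5x3 ≤ 1.3   (benzene volume)
  x3 ≤ 2.9
  x1, x2, x3, x4 ≥ 0.
The optimal basis is {ethanol}; raffinate, MTBE, straight-run naphtha drop out. There the octane-barrels constraint is tight.
That vertex is x4 = 1.5741.
Cost = 180.1·1.5741 = 283.4954.

$283.50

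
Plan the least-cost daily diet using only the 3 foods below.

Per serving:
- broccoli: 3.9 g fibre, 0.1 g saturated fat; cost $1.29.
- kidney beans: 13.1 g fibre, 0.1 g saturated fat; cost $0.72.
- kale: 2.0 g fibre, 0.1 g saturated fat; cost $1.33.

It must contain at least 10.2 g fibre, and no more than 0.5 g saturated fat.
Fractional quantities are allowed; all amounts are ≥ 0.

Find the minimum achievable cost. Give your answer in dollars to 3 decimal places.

This is a linear program. Let x1 = servings of broccoli, x2 = servings of kidney beans, x3 = servings of kale.
min 1.29x1 + 0.72x2 + 1.33x3 s.t.:
  3.9x1 + 13.1x2 + 2x3 ≥ 10.2   (fibre)
  0.1x1 + 0.1x2 + 0.1x3 ≤ 0.5   (saturated fat)
  x1, x2, x3 ≥ 0.
The cheapest feasible vertex uses only kidney beans; broccoli, kale are not used. Binding constraint: fibre.
That vertex is x2 = 0.7786.
Hence cost = 0.72·0.7786 = $0.56059.

$0.561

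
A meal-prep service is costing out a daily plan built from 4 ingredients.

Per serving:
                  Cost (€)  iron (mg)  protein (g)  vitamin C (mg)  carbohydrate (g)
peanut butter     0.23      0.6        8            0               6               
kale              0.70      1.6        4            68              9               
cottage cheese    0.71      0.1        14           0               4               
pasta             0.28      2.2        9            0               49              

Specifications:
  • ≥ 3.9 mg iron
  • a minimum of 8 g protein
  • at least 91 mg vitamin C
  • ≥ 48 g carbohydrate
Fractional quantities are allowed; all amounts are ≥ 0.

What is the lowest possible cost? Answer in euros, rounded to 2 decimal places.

€1.16

Treat it as an LP. Let x1 = servings of peanut butter, x2 = servings of kale, x3 = servings of cottage cheese, x4 = servings of pasta.
Minimise 0.23x1 + 0.7x2 + 0.71x3 + 0.28x4 s.t.:
  0.6x1 + 1.6x2 + 0.1x3 + 2.2x4 ≥ 3.9   (iron)
  8x1 + 4x2 + 14x3 + 9x4 ≥ 8   (protein)
  68x2 ≥ 91   (vitamin C)
  6x1 + 9x2 + 4x3 + 49x4 ≥ 48   (carbohydrate)
  x1, x2, x3, x4 ≥ 0.
The minimum-cost mix takes nothing from peanut butter, cottage cheese — only kale, pasta. The iron and vitamin C requirements are met with equality.
Solving gives x2 = 1.338, x4 = 0.7995.
Hence cost = 0.7·1.338 + 0.28·0.7995 = €1.1605.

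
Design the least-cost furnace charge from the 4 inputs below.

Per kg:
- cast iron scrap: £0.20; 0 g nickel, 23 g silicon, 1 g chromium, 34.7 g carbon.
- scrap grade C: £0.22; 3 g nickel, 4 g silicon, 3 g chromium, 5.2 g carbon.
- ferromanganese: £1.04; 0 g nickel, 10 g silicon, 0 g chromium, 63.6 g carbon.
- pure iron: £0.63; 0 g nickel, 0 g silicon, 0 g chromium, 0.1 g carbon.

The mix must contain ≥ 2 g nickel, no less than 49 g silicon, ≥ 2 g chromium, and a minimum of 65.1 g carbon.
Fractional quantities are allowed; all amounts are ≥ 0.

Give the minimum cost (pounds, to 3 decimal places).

Treat it as an LP. Let x1 = kg of cast iron scrap, x2 = kg of scrap grade C, x3 = kg of ferromanganese, x4 = kg of pure iron.
min 0.2x1 + 0.22x2 + 1.04x3 + 0.63x4 s.t.:
  3x2 ≥ 2   (nickel)
  23x1 + 4x2 + 10x3 ≥ 49   (silicon)
  1x1 + 3x2 ≥ 2   (chromium)
  34.7x1 + 5.2x2 + 63.6x3 + 0.1x4 ≥ 65.1   (carbon)
  x1, x2, x3, x4 ≥ 0.
The optimal basis is {cast iron scrap, scrap grade C}; ferromanganese, pure iron drop out. The nickel and silicon requirements are met with equality.
That vertex is x1 = 2.0145, x2 = 0.66667.
Cost = 0.2·2.0145 + 0.22·0.66667 = 0.54957.

£0.550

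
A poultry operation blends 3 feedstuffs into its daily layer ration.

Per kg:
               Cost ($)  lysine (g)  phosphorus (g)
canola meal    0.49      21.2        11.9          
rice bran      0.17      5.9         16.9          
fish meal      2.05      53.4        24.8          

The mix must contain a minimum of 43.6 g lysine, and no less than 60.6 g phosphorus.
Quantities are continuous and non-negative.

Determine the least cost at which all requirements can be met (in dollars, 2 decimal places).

This is a linear program. Let x1 = kg of canola meal, x2 = kg of rice bran, x3 = kg of fish meal.
Minimise 0.49x1 + 0.17x2 + 2.05x3 with:
  21.2x1 + 5.9x2 + 53.4x3 ≥ 43.6   (lysine)
  11.9x1 + 16.9x2 + 24.8x3 ≥ 60.6   (phosphorus)
  x1, x2, x3 ≥ 0.
The minimum-cost mix takes nothing from fish meal — only canola meal, rice bran. There the lysine and phosphorus constraints are tight.
Solving gives x1 = 1.317, x2 = 2.659.
Total cost: 0.49·1.317 + 0.17·2.659 = 1.0974.

$1.10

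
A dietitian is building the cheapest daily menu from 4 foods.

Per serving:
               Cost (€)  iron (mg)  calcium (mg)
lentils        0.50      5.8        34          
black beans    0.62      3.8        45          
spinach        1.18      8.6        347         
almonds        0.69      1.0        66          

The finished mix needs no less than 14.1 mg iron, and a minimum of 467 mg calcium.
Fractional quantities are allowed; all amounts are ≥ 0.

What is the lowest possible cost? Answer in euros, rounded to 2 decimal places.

Let x1 = servings of lentils, x2 = servings of black beans, x3 = servings of spinach, x4 = servings of almonds.
Minimise 0.5x1 + 0.62x2 + 1.18x3 + 0.69x4 s.t.:
  5.8x1 + 3.8x2 + 8.6x3 + 1x4 ≥ 14.1   (iron)
  34x1 + 45x2 + 347x3 + 66x4 ≥ 467   (calcium)
  x1, x2, x3, x4 ≥ 0.
The cheapest feasible vertex uses only lentils, spinach; black beans, almonds are not used. Binding constraints: iron and calcium.
That vertex is x1 = 0.5095, x3 = 1.296.
Cost = 0.5·0.5095 + 1.18·1.296 = 1.7840.

€1.78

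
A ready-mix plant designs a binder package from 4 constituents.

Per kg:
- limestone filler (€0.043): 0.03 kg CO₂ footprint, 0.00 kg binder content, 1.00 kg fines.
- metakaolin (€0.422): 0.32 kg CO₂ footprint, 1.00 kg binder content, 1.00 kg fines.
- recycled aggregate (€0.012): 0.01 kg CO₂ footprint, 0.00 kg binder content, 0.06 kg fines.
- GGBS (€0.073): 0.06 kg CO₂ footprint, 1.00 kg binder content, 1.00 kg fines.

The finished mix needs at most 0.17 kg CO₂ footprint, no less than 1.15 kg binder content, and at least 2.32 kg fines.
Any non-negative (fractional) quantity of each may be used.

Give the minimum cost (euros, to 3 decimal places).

Let x1 = kg of limestone filler, x2 = kg of metakaolin, x3 = kg of recycled aggregate, x4 = kg of GGBS.
Minimize 0.043x1 + 0.422x2 + 0.012x3 + 0.073x4 with:
  0.03x1 + 0.32x2 + 0.01x3 + 0.06x4 ≤ 0.17   (CO₂ footprint)
  1x2 + 1x4 ≥ 1.15   (binder content)
  1x1 + 1x2 + 0.06x3 + 1x4 ≥ 2.32   (fines)
  x1, x2, x3, x4 ≥ 0.
At the optimum only limestone filler, GGBS are positive (metakaolin, recycled aggregate = 0). The binder content and fines requirements are met with equality.
So limestone filler = 1.17 kg, GGBS = 1.15 kg.
Objective = 0.043·1.17 + 0.073·1.15 = 0.13426.

€0.134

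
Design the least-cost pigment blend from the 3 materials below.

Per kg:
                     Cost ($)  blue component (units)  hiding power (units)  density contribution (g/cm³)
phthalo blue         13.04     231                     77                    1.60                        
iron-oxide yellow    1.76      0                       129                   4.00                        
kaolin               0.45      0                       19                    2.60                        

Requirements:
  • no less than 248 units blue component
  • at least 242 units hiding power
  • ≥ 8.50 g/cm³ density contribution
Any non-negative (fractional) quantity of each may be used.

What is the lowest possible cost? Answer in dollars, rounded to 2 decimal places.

Treat it as an LP. Let x1 = kg of phthalo blue, x2 = kg of iron-oxide yellow, x3 = kg of kaolin.
Minimize 13.04x1 + 1.76x2 + 0.45x3 subject to:
  231x1 ≥ 248   (blue component)
  77x1 + 129x2 + 19x3 ≥ 242   (hiding power)
  1.6x1 + 4x2 + 2.6x3 ≥ 8.5   (density contribution)
  x1, x2, x3 ≥ 0.
The optimal mix uses every input. Binding constraints: blue component, hiding power, density contribution.
Optimal quantities: phthalo blue = 1.074 kg, iron-oxide yellow = 1.1 kg, kaolin = 0.9159 kg.
Cost = 13.04·1.074 + 1.76·1.1 + 0.45·0.9159 = 16.3531.

$16.35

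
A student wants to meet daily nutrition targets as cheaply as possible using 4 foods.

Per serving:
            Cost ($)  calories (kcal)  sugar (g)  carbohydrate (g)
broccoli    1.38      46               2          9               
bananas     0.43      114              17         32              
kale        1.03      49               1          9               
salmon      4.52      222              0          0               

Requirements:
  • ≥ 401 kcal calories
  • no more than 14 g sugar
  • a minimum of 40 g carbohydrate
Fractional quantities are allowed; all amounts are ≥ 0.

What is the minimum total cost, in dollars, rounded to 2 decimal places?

$6.88

Set it up as a linear program. Let x1 = servings of broccoli, x2 = servings of bananas, x3 = servings of kale, x4 = servings of salmon.
min 1.38x1 + 0.43x2 + 1.03x3 + 4.52x4 with:
  46x1 + 114x2 + 49x3 + 222x4 ≥ 401   (calories)
  2x1 + 17x2 + 1x3 ≤ 14   (sugar)
  9x1 + 32x2 + 9x3 ≥ 40   (carbohydrate)
  x1, x2, x3, x4 ≥ 0.
The optimal basis is {bananas, kale, salmon}; broccoli drops out. There the calories, sugar, carbohydrate constraints are tight.
Optimal quantities: bananas = 0.7107 servings, kale = 1.917 servings, salmon = 1.018 servings.
Cost = 0.43·0.7107 + 1.03·1.917 + 4.52·1.018 = 6.8815.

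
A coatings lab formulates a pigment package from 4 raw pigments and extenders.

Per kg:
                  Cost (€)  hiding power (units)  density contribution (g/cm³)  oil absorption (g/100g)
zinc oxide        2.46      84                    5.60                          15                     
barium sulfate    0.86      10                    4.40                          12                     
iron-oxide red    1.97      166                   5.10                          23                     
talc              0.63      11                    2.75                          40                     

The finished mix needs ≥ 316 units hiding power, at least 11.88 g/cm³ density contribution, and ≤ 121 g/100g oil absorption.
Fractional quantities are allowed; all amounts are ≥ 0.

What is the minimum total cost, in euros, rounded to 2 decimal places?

Treat it as an LP. Let x1 = kg of zinc oxide, x2 = kg of barium sulfate, x3 = kg of iron-oxide red, x4 = kg of talc.
min 2.46x1 + 0.86x2 + 1.97x3 + 0.63x4 with:
  84x1 + 10x2 + 166x3 + 11x4 ≥ 316   (hiding power)
  5.6x1 + 4.4x2 + 5.1x3 + 2.75x4 ≥ 11.88   (density contribution)
  15x1 + 12x2 + 23x3 + 40x4 ≤ 121   (oil absorption)
  x1, x2, x3, x4 ≥ 0.
The cheapest feasible vertex uses only barium sulfate, iron-oxide red; zinc oxide, talc are not used. There the hiding power and density contribution constraints are tight.
Solving gives x2 = 0.5306, x3 = 1.872.
Total cost: 0.86·0.5306 + 1.97·1.872 = 4.1442.

€4.14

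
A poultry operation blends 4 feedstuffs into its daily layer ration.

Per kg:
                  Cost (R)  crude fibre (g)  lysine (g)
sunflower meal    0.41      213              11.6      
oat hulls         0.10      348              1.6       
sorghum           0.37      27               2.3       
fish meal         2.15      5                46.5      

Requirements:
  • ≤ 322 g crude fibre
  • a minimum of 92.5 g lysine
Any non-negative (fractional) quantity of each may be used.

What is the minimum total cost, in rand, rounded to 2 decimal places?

Treat it as an LP. Let x1 = kg of sunflower meal, x2 = kg of oat hulls, x3 = kg of sorghum, x4 = kg of fish meal.
Minimize 0.41x1 + 0.1x2 + 0.37x3 + 2.15x4 subject to:
  213x1 + 348x2 + 27x3 + 5x4 ≤ 322   (crude fibre)
  11.6x1 + 1.6x2 + 2.3x3 + 46.5x4 ≥ 92.5   (lysine)
  x1, x2, x3, x4 ≥ 0.
The cheapest feasible vertex uses only sunflower meal, fish meal; oat hulls, sorghum are not used. There the crude fibre and lysine constraints are tight.
Optimal quantities: sunflower meal = 1.474 kg, fish meal = 1.622 kg.
Hence cost = 0.41·1.474 + 2.15·1.622 = R4.0916.

R4.09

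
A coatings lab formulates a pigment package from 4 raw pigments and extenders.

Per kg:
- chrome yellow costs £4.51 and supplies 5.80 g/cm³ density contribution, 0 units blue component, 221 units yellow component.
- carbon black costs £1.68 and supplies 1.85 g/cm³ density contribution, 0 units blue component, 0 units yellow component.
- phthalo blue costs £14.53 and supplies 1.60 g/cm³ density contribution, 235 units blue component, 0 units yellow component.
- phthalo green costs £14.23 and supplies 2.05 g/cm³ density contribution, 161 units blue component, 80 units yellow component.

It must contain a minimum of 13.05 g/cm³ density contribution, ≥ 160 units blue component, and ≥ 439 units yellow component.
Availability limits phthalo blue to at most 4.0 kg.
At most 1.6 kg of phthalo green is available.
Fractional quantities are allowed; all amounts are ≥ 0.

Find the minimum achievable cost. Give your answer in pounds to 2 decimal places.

Set it up as a linear program. Let x1 = kg of chrome yellow, x2 = kg of carbon black, x3 = kg of phthalo blue, x4 = kg of phthalo green.
min 4.51x1 + 1.68x2 + 14.53x3 + 14.23x4 s.t.:
  5.8x1 + 1.85x2 + 1.6x3 + 2.05x4 ≥ 13.05   (density contribution)
  235x3 + 161x4 ≥ 160   (blue component)
  221x1 + 80x4 ≥ 439   (yellow component)
  x3 ≤ 4
  x4 ≤ 1.6
  x1, x2, x3, x4 ≥ 0.
The minimum-cost mix takes nothing from carbon black, phthalo green — only chrome yellow, phthalo blue. There the density contribution and blue component constraints are tight.
Solving gives x1 = 2.062, x3 = 0.6809.
Hence cost = 4.51·2.062 + 14.53·0.6809 = £19.1931.

£19.19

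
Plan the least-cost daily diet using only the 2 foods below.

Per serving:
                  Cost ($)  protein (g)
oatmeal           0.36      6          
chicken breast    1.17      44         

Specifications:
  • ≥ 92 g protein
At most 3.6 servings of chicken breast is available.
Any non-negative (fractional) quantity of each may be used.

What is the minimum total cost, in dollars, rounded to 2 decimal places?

Let x1 = servings of oatmeal, x2 = servings of chicken breast.
Minimise 0.36x1 + 1.17x2 s.t.:
  6x1 + 44x2 ≥ 92   (protein)
  x2 ≤ 3.6
  x1, x2 ≥ 0.
The minimum-cost mix takes nothing from oatmeal — only chicken breast. There the protein constraint is tight.
Solving gives x2 = 2.091.
Cost = 1.17·2.091 = 2.4465.

$2.45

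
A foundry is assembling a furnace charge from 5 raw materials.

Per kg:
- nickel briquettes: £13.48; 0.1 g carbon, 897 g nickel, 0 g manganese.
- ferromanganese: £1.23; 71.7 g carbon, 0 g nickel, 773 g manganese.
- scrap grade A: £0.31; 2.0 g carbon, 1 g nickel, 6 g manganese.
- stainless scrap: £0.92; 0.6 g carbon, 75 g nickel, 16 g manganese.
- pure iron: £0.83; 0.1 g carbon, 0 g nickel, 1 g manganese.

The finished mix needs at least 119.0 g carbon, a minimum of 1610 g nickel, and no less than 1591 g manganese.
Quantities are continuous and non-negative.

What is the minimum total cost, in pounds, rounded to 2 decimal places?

Set it up as a linear program. Let x1 = kg of nickel briquettes, x2 = kg of ferromanganese, x3 = kg of scrap grade A, x4 = kg of stainless scrap, x5 = kg of pure iron.
min 13.48x1 + 1.23x2 + 0.31x3 + 0.92x4 + 0.83x5 subject to:
  0.1x1 + 71.7x2 + 2x3 + 0.6x4 + 0.1x5 ≥ 119   (carbon)
  897x1 + 1x3 + 75x4 ≥ 1610   (nickel)
  773x2 + 6x3 + 16x4 + 1x5 ≥ 1591   (manganese)
  x1, x2, x3, x4, x5 ≥ 0.
The cheapest feasible vertex uses only ferromanganese, stainless scrap; nickel briquettes, scrap grade A, pure iron are not used. Binding constraints: nickel and manganese.
Solving gives x2 = 1.6139, x4 = 21.467.
Cost = 1.23·1.6139 + 0.92·21.467 = 21.7347.

£21.73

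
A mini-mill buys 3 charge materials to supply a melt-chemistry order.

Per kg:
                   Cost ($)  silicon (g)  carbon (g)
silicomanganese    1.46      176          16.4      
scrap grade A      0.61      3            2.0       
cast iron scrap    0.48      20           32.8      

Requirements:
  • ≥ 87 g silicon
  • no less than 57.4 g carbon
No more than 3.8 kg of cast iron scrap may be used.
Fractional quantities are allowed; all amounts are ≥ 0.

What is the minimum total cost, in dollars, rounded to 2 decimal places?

Let x1 = kg of silicomanganese, x2 = kg of scrap grade A, x3 = kg of cast iron scrap.
min 1.46x1 + 0.61x2 + 0.48x3 with:
  176x1 + 3x2 + 20x3 ≥ 87   (silicon)
  16.4x1 + 2x2 + 32.8x3 ≥ 57.4   (carbon)
  x3 ≤ 3.8
  x1, x2, x3 ≥ 0.
At the optimum only silicomanganese, cast iron scrap are positive (scrap grade A = 0). There the silicon and carbon constraints are tight.
So silicomanganese = 0.3133 kg, cast iron scrap = 1.593 kg.
Total cost: 1.46·0.3133 + 0.48·1.593 = 1.2221.

$1.22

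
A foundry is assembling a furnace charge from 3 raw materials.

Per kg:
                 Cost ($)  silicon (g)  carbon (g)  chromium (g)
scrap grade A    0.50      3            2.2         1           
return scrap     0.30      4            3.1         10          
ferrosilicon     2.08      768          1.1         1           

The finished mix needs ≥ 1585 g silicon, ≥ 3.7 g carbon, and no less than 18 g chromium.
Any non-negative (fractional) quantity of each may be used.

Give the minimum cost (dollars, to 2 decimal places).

Let x1 = kg of scrap grade A, x2 = kg of return scrap, x3 = kg of ferrosilicon.
min 0.5x1 + 0.3x2 + 2.08x3 subject to:
  3x1 + 4x2 + 768x3 ≥ 1585   (silicon)
  2.2x1 + 3.1x2 + 1.1x3 ≥ 3.7   (carbon)
  1x1 + 10x2 + 1x3 ≥ 18   (chromium)
  x1, x2, x3 ≥ 0.
At the optimum only return scrap, ferrosilicon are positive (scrap grade A = 0). There the silicon and chromium constraints are tight.
So return scrap = 1.594 kg, ferrosilicon = 2.055 kg.
Objective = 0.3·1.594 + 2.08·2.055 = 4.7526.

$4.75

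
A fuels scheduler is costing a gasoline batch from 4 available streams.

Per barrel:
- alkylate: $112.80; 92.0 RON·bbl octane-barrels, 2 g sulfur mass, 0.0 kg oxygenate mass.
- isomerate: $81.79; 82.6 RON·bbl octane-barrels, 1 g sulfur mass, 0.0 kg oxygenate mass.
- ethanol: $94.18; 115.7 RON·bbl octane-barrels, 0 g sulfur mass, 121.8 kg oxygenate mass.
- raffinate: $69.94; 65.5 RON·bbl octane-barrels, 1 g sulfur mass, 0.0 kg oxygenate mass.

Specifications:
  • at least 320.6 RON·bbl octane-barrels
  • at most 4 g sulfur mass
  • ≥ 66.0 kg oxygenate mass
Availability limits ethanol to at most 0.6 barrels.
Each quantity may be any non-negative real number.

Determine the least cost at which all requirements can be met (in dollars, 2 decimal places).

Let x1 = barrels of alkylate, x2 = barrels of isomerate, x3 = barrels of ethanol, x4 = barrels of raffinate.
Minimise 112.8x1 + 81.79x2 + 94.18x3 + 69.94x4 with:
  92x1 + 82.6x2 + 115.7x3 + 65.5x4 ≥ 320.6   (octane-barrels)
  2x1 + 1x2 + 1x4 ≤ 4   (sulfur mass)
  121.8x3 ≥ 66   (oxygenate mass)
  x3 ≤ 0.6
  x1, x2, x3, x4 ≥ 0.
The optimal basis is {isomerate, ethanol}; alkylate, raffinate drop out. Binding constraints: octane-barrels and the ethanol cap.
Solving gives x2 = 3.0409, x3 = 0.6.
Hence cost = 81.79·3.0409 + 94.18·0.6 = $305.2232.

$305.22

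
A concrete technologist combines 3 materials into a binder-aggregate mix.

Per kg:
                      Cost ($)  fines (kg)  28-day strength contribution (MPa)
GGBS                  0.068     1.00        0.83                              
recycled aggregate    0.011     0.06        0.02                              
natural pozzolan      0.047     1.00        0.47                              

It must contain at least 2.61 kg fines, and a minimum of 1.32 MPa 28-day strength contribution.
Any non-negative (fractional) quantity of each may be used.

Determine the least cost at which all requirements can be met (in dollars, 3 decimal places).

$0.128

Let x1 = kg of GGBS, x2 = kg of recycled aggregate, x3 = kg of natural pozzolan.
min 0.068x1 + 0.011x2 + 0.047x3 subject to:
  1x1 + 0.06x2 + 1x3 ≥ 2.61   (fines)
  0.83x1 + 0.02x2 + 0.47x3 ≥ 1.32   (28-day strength contribution)
  x1, x2, x3 ≥ 0.
The cheapest feasible vertex uses only GGBS, natural pozzolan; recycled aggregate is not used. The fines and 28-day strength contribution requirements are met with equality.
Solving gives x1 = 0.2592, x3 = 2.351.
Objective = 0.068·0.2592 + 0.047·2.351 = 0.12812.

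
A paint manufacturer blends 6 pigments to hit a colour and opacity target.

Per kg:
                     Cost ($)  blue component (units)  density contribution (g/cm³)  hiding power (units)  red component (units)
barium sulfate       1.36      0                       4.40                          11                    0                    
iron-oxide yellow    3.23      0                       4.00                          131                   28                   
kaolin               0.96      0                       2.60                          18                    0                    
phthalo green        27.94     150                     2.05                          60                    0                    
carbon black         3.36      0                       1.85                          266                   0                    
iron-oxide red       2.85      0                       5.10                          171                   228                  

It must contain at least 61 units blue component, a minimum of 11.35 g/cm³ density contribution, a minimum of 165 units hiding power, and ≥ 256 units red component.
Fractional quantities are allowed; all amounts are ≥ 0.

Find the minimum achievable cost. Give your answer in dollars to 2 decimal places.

This is a linear program. Let x1 = kg of barium sulfate, x2 = kg of iron-oxide yellow, x3 = kg of kaolin, x4 = kg of phthalo green, x5 = kg of carbon black, x6 = kg of iron-oxide red.
Minimise 1.36x1 + 3.23x2 + 0.96x3 + 27.94x4 + 3.36x5 + 2.85x6 s.t.:
  150x4 ≥ 61   (blue component)
  4.4x1 + 4x2 + 2.6x3 + 2.05x4 + 1.85x5 + 5.1x6 ≥ 11.35   (density contribution)
  11x1 + 131x2 + 18x3 + 60x4 + 266x5 + 171x6 ≥ 165   (hiding power)
  28x2 + 228x6 ≥ 256   (red component)
  x1, x2, x3, x4, x5, x6 ≥ 0.
The optimal basis is {barium sulfate, phthalo green, iron-oxide red}; iron-oxide yellow, kaolin, carbon black drop out. Binding constraints: blue component, density contribution, red component.
So barium sulfate = 1.089 kg, phthalo green = 0.4067 kg, iron-oxide red = 1.123 kg.
Cost = 1.36·1.089 + 27.94·0.4067 + 2.85·1.123 = 16.0448.

$16.04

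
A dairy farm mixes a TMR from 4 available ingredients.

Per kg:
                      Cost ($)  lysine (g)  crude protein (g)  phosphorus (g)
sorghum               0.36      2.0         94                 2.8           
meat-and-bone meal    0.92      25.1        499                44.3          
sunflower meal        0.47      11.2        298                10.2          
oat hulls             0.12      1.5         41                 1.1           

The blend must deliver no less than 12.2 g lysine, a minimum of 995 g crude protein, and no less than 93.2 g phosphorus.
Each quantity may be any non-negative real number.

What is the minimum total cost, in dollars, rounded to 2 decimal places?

Set it up as a linear program. Let x1 = kg of sorghum, x2 = kg of meat-and-bone meal, x3 = kg of sunflower meal, x4 = kg of oat hulls.
Minimize 0.36x1 + 0.92x2 + 0.47x3 + 0.12x4 with:
  2x1 + 25.1x2 + 11.2x3 + 1.5x4 ≥ 12.2   (lysine)
  94x1 + 499x2 + 298x3 + 41x4 ≥ 995   (crude protein)
  2.8x1 + 44.3x2 + 10.2x3 + 1.1x4 ≥ 93.2   (phosphorus)
  x1, x2, x3, x4 ≥ 0.
The cheapest feasible vertex uses only meat-and-bone meal; sorghum, sunflower meal, oat hulls are not used. There the phosphorus constraint is tight.
Optimal quantities: meat-and-bone meal = 2.104 kg.
Total cost: 0.92·2.104 = 1.9357.

$1.94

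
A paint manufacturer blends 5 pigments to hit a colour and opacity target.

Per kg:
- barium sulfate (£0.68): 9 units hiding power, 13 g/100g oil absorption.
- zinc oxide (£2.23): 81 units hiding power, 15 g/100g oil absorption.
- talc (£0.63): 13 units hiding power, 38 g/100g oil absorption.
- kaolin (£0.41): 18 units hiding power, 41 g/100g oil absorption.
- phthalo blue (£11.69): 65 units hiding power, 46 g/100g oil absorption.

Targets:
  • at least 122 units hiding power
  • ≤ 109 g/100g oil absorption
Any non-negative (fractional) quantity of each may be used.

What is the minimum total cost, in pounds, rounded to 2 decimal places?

£3.16

Let x1 = kg of barium sulfate, x2 = kg of zinc oxide, x3 = kg of talc, x4 = kg of kaolin, x5 = kg of phthalo blue.
Minimize 0.68x1 + 2.23x2 + 0.63x3 + 0.41x4 + 11.69x5 s.t.:
  9x1 + 81x2 + 13x3 + 18x4 + 65x5 ≥ 122   (hiding power)
  13x1 + 15x2 + 38x3 + 41x4 + 46x5 ≤ 109   (oil absorption)
  x1, x2, x3, x4, x5 ≥ 0.
At the optimum only zinc oxide, kaolin are positive (barium sulfate, talc, phthalo blue = 0). The hiding power and oil absorption requirements are met with equality.
So zinc oxide = 0.9964 kg, kaolin = 2.294 kg.
Hence cost = 2.23·0.9964 + 0.41·2.294 = £3.1625.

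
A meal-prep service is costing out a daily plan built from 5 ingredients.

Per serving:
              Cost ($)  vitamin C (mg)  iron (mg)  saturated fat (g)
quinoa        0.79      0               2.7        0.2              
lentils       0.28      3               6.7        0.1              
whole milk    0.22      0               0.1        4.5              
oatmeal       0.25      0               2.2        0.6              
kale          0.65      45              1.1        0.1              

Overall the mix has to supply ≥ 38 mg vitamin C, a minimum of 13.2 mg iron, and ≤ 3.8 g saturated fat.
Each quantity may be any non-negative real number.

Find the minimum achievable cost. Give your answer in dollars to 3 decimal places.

$0.987

Let x1 = servings of quinoa, x2 = servings of lentils, x3 = servings of whole milk, x4 = servings of oatmeal, x5 = servings of kale.
Minimize 0.79x1 + 0.28x2 + 0.22x3 + 0.25x4 + 0.65x5 subject to:
  3x2 + 45x5 ≥ 38   (vitamin C)
  2.7x1 + 6.7x2 + 0.1x3 + 2.2x4 + 1.1x5 ≥ 13.2   (iron)
  0.2x1 + 0.1x2 + 4.5x3 + 0.6x4 + 0.1x5 ≤ 3.8   (saturated fat)
  x1, x2, x3, x4, x5 ≥ 0.
The minimum-cost mix takes nothing from quinoa, whole milk, oatmeal — only lentils, kale. Binding constraints: vitamin C and iron.
So lentils = 1.852 servings, kale = 0.721 servings.
Total cost: 0.28·1.852 + 0.65·0.721 = 0.98721.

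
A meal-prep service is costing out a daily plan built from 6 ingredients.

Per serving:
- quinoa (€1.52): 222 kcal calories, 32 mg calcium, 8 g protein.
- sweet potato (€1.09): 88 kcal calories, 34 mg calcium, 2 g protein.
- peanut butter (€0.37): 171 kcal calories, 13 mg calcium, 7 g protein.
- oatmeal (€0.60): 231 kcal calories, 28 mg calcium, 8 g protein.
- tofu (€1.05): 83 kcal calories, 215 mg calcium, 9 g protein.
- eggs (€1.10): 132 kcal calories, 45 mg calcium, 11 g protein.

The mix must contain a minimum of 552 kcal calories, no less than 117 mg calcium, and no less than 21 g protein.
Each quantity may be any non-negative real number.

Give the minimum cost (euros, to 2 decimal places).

Let x1 = servings of quinoa, x2 = servings of sweet potato, x3 = servings of peanut butter, x4 = servings of oatmeal, x5 = servings of tofu, x6 = servings of eggs.
Minimize 1.52x1 + 1.09x2 + 0.37x3 + 0.6x4 + 1.05x5 + 1.1x6 subject to:
  222x1 + 88x2 + 171x3 + 231x4 + 83x5 + 132x6 ≥ 552   (calories)
  32x1 + 34x2 + 13x3 + 28x4 + 215x5 + 45x6 ≥ 117   (calcium)
  8x1 + 2x2 + 7x3 + 8x4 + 9x5 + 11x6 ≥ 21   (protein)
  x1, x2, x3, x4, x5, x6 ≥ 0.
At the optimum only peanut butter, tofu are positive (quinoa, sweet potato, oatmeal, eggs = 0). There the calories and calcium constraints are tight.
So peanut butter = 3.054 servings, tofu = 0.3596 servings.
Cost = 0.37·3.054 + 1.05·0.3596 = 1.5076.

€1.51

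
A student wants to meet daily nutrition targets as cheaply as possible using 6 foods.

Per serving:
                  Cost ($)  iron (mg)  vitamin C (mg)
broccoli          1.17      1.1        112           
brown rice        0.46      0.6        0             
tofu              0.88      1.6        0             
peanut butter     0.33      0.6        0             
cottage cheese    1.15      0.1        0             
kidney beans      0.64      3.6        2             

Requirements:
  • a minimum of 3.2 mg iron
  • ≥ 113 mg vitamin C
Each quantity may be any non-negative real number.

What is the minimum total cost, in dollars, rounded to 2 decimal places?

$1.54

Set it up as a linear program. Let x1 = servings of broccoli, x2 = servings of brown rice, x3 = servings of tofu, x4 = servings of peanut butter, x5 = servings of cottage cheese, x6 = servings of kidney beans.
Minimize 1.17x1 + 0.46x2 + 0.88x3 + 0.33x4 + 1.15x5 + 0.64x6 subject to:
  1.1x1 + 0.6x2 + 1.6x3 + 0.6x4 + 0.1x5 + 3.6x6 ≥ 3.2   (iron)
  112x1 + 2x6 ≥ 113   (vitamin C)
  x1, x2, x3, x4, x5, x6 ≥ 0.
The optimal basis is {broccoli, kidney beans}; brown rice, tofu, peanut butter, cottage cheese drop out. Binding constraints: iron and vitamin C.
So broccoli = 0.9985 servings, kidney beans = 0.5838 servings.
Cost = 1.17·0.9985 + 0.64·0.5838 = 1.5419.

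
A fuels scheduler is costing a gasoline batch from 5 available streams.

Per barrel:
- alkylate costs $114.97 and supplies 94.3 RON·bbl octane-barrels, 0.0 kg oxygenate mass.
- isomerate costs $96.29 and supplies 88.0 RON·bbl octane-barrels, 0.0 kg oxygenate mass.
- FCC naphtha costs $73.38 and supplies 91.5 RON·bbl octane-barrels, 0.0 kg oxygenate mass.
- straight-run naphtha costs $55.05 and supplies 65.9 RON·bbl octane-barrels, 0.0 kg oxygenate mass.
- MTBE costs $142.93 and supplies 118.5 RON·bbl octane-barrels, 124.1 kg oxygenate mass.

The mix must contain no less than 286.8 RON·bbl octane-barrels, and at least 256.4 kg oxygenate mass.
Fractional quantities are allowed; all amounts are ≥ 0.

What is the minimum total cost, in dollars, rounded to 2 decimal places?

$328.96

Let x1 = barrels of alkylate, x2 = barrels of isomerate, x3 = barrels of FCC naphtha, x4 = barrels of straight-run naphtha, x5 = barrels of MTBE.
Minimise 114.97x1 + 96.29x2 + 73.38x3 + 55.05x4 + 142.93x5 with:
  94.3x1 + 88x2 + 91.5x3 + 65.9x4 + 118.5x5 ≥ 286.8   (octane-barrels)
  124.1x5 ≥ 256.4   (oxygenate mass)
  x1, x2, x3, x4, x5 ≥ 0.
At the optimum only FCC naphtha, MTBE are positive (alkylate, isomerate, straight-run naphtha = 0). The octane-barrels and oxygenate mass requirements are met with equality.
So FCC naphtha = 0.458689 barrels, MTBE = 2.06608 barrels.
Total cost: 73.38·0.458689 + 142.93·2.06608 = 328.9634.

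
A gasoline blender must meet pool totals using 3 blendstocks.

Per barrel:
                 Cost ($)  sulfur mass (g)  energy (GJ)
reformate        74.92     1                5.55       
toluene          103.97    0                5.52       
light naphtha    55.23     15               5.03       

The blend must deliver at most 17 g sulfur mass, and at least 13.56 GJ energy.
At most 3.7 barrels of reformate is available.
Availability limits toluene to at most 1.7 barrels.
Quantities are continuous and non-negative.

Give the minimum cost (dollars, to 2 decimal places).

$169.96

Let x1 = barrels of reformate, x2 = barrels of toluene, x3 = barrels of light naphtha.
Minimise 74.92x1 + 103.97x2 + 55.23x3 subject to:
  1x1 + 15x3 ≤ 17   (sulfur mass)
  5.55x1 + 5.52x2 + 5.03x3 ≥ 13.56   (energy)
  x1 ≤ 3.7
  x2 ≤ 1.7
  x1, x2, x3 ≥ 0.
At the optimum only reformate, light naphtha are positive (toluene = 0). Binding constraints: sulfur mass and energy.
So reformate = 1.507 barrels, light naphtha = 1.033 barrels.
Objective = 74.92·1.507 + 55.23·1.033 = 169.9570.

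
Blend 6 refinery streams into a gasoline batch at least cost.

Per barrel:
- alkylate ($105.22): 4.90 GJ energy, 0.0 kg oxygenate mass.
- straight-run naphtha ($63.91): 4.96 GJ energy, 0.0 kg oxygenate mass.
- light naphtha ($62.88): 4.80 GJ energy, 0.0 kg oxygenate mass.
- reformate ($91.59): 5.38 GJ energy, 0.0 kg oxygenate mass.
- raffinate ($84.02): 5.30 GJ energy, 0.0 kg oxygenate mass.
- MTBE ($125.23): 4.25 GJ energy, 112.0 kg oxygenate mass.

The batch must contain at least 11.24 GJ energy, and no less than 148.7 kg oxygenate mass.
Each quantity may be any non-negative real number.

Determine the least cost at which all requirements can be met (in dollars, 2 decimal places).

Let x1 = barrels of alkylate, x2 = barrels of straight-run naphtha, x3 = barrels of light naphtha, x4 = barrels of reformate, x5 = barrels of raffinate, x6 = barrels of MTBE.
min 105.22x1 + 63.91x2 + 62.88x3 + 91.59x4 + 84.02x5 + 125.23x6 s.t.:
  4.9x1 + 4.96x2 + 4.8x3 + 5.38x4 + 5.3x5 + 4.25x6 ≥ 11.24   (energy)
  112x6 ≥ 148.7   (oxygenate mass)
  x1, x2, x3, x4, x5, x6 ≥ 0.
The optimal basis is {straight-run naphtha, MTBE}; alkylate, light naphtha, reformate, raffinate drop out. Binding constraints: energy and oxygenate mass.
Optimal quantities: straight-run naphtha = 1.1285 barrels, MTBE = 1.3277 barrels.
Total cost: 63.91·1.1285 + 125.23·1.3277 = 238.3903.

$238.39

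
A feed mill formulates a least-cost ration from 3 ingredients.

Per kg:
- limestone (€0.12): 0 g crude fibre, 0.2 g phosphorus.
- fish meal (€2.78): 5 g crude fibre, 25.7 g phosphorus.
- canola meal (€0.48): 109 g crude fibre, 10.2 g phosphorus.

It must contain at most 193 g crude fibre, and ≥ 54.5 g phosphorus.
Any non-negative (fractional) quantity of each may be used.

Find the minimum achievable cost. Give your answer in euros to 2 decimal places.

This is a linear program. Let x1 = kg of limestone, x2 = kg of fish meal, x3 = kg of canola meal.
Minimise 0.12x1 + 2.78x2 + 0.48x3 s.t.:
  5x2 + 109x3 ≤ 193   (crude fibre)
  0.2x1 + 25.7x2 + 10.2x3 ≥ 54.5   (phosphorus)
  x1, x2, x3 ≥ 0.
At the optimum only fish meal, canola meal are positive (limestone = 0). Binding constraints: crude fibre and phosphorus.
Solving gives x2 = 1.444, x3 = 1.704.
Total cost: 2.78·1.444 + 0.48·1.704 = 4.8322.

€4.83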